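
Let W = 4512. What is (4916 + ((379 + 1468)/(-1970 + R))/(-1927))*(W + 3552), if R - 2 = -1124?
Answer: 59050506797856/1489571 ≈ 3.9643e+7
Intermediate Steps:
R = -1122 (R = 2 - 1124 = -1122)
(4916 + ((379 + 1468)/(-1970 + R))/(-1927))*(W + 3552) = (4916 + ((379 + 1468)/(-1970 - 1122))/(-1927))*(4512 + 3552) = (4916 + (1847/(-3092))*(-1/1927))*8064 = (4916 + (1847*(-1/3092))*(-1/1927))*8064 = (4916 - 1847/3092*(-1/1927))*8064 = (4916 + 1847/5958284)*8064 = (29290925991/5958284)*8064 = 59050506797856/1489571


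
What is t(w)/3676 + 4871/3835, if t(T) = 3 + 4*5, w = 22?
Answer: 17994001/14097460 ≈ 1.2764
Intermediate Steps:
t(T) = 23 (t(T) = 3 + 20 = 23)
t(w)/3676 + 4871/3835 = 23/3676 + 4871/3835 = 17994001/14097460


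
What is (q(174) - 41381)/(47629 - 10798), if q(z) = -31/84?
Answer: -3476035/3093804 ≈ -1.1235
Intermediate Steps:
q(z) = -31/84 (q(z) = -31*1/84 = -31/84)
(q(174) - 41381)/(47629 - 10798) = (-31/84 - 41381)/(47629 - 10798) = -3476035/84/36831 = -3476035/84*1/36831 = -3476035/3093804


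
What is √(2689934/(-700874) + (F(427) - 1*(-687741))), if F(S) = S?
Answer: 7*√1724709197627637/350437 ≈ 829.56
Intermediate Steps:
√(2689934/(-700874) + (F(427) - 1*(-687741))) = √(2689934/(-700874) + (427 - 1*(-687741))) = √(2689934*(-1/700874) + (427 + 687741)) = √(-1344967/350437 + 688168) = √(241158184449/350437) = 7*√1724709197627637/350437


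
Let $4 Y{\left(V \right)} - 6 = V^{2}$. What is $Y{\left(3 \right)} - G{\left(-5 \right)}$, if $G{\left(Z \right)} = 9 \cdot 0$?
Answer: $\frac{15}{4} \approx 3.75$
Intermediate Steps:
$G{\left(Z \right)} = 0$
$Y{\left(V \right)} = \frac{3}{2} + \frac{V^{2}}{4}$
$Y{\left(3 \right)} - G{\left(-5 \right)} = \left(\frac{3}{2} + \frac{3^{2}}{4}\right) - 0 = \left(\frac{3}{2} + \frac{1}{4} \cdot 9\right) + 0 = \left(\frac{3}{2} + \frac{9}{4}\right) + 0 = \frac{15}{4} + 0 = \frac{15}{4}$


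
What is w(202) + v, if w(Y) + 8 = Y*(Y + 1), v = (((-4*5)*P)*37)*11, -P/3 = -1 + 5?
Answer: 138678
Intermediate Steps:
P = -12 (P = -3*(-1 + 5) = -3*4 = -12)
v = 97680 (v = ((-4*5*(-12))*37)*11 = (-20*(-12)*37)*11 = (240*37)*11 = 8880*11 = 97680)
w(Y) = -8 + Y*(1 + Y) (w(Y) = -8 + Y*(Y + 1) = -8 + Y*(1 + Y))
w(202) + v = (-8 + 202 + 202²) + 97680 = (-8 + 202 + 40804) + 97680 = 40998 + 97680 = 138678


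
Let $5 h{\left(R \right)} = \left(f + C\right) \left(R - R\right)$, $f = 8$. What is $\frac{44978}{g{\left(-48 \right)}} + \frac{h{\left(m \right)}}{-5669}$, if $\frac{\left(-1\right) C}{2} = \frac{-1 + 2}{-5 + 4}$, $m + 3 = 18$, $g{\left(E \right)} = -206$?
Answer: $- \frac{22489}{103} \approx -218.34$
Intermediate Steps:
$m = 15$ ($m = -3 + 18 = 15$)
$C = 2$ ($C = - 2 \frac{-1 + 2}{-5 + 4} = - 2 \cdot 1 \frac{1}{-1} = - 2 \cdot 1 \left(-1\right) = \left(-2\right) \left(-1\right) = 2$)
$h{\left(R \right)} = 0$ ($h{\left(R \right)} = \frac{\left(8 + 2\right) \left(R - R\right)}{5} = \frac{10 \cdot 0}{5} = \frac{1}{5} \cdot 0 = 0$)
$\frac{44978}{g{\left(-48 \right)}} + \frac{h{\left(m \right)}}{-5669} = \frac{44978}{-206} + \frac{0}{-5669} = 44978 \left(- \frac{1}{206}\right) + 0 \left(- \frac{1}{5669}\right) = - \frac{22489}{103} + 0 = - \frac{22489}{103}$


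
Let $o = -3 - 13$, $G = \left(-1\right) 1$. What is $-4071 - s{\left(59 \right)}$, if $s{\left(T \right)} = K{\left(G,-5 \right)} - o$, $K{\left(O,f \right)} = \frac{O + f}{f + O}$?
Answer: $-4088$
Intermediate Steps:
$G = -1$
$K{\left(O,f \right)} = 1$ ($K{\left(O,f \right)} = \frac{O + f}{O + f} = 1$)
$o = -16$
$s{\left(T \right)} = 17$ ($s{\left(T \right)} = 1 - -16 = 1 + 16 = 17$)
$-4071 - s{\left(59 \right)} = -4071 - 17 = -4088$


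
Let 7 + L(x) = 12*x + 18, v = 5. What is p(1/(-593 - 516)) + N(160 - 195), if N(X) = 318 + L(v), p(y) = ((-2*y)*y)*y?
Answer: 530571893283/1363938029 ≈ 389.00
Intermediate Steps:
L(x) = 11 + 12*x (L(x) = -7 + (12*x + 18) = -7 + (18 + 12*x) = 11 + 12*x)
p(y) = -2*y³ (p(y) = (-2*y²)*y = -2*y³)
N(X) = 389 (N(X) = 318 + (11 + 12*5) = 318 + (11 + 60) = 318 + 71 = 389)
p(1/(-593 - 516)) + N(160 - 195) = -2/(-593 - 516)³ + 389 = -2*(1/(-1109))³ + 389 = -2*(-1/1109)³ + 389 = -2*(-1/1363938029) + 389 = 2/1363938029 + 389 = 530571893283/1363938029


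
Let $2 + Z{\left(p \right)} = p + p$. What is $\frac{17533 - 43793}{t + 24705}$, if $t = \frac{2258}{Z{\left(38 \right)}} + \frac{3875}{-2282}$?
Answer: $- \frac{2217236840}{2088374973} \approx -1.0617$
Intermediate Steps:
$Z{\left(p \right)} = -2 + 2 p$ ($Z{\left(p \right)} = -2 + \left(p + p\right) = -2 + 2 p$)
$t = \frac{2433003}{84434}$ ($t = \frac{2258}{-2 + 2 \cdot 38} + \frac{3875}{-2282} = \frac{2258}{-2 + 76} + 3875 \left(- \frac{1}{2282}\right) = \frac{2258}{74} - \frac{3875}{2282} = 2258 \cdot \frac{1}{74} - \frac{3875}{2282} = \frac{1129}{37} - \frac{3875}{2282} = \frac{2433003}{84434} \approx 28.815$)
$\frac{17533 - 43793}{t + 24705} = \frac{17533 - 43793}{\frac{2433003}{84434} + 24705} = - \frac{26260}{\frac{2088374973}{84434}} = \left(-26260\right) \frac{84434}{2088374973} = - \frac{2217236840}{2088374973}$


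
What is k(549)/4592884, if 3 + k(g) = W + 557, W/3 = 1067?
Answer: 3755/4592884 ≈ 0.00081757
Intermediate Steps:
W = 3201 (W = 3*1067 = 3201)
k(g) = 3755 (k(g) = -3 + (3201 + 557) = -3 + 3758 = 3755)
k(549)/4592884 = 3755/4592884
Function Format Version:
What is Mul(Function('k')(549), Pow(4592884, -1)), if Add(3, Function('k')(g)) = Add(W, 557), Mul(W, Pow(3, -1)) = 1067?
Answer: Rational(3755, 4592884) ≈ 0.00081757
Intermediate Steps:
W = 3201 (W = Mul(3, 1067) = 3201)
Function('k')(g) = 3755 (Function('k')(g) = Add(-3, Add(3201, 557)) = Add(-3, 3758) = 3755)
Mul(Function('k')(549), Pow(4592884, -1)) = Mul(3755, Pow(4592884, -1)) = Mul(3755, Rational(1, 4592884)) = Rational(3755, 4592884)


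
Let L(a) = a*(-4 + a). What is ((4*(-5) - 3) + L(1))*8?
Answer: -208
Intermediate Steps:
((4*(-5) - 3) + L(1))*8 = ((4*(-5) - 3) + 1*(-4 + 1))*8 = ((-20 - 3) + 1*(-3))*8 = (-23 - 3)*8 = -26*8 = -208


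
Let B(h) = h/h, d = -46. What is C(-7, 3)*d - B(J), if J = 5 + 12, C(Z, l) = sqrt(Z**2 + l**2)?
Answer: -1 - 46*sqrt(58) ≈ -351.33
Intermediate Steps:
J = 17
B(h) = 1
C(-7, 3)*d - B(J) = sqrt((-7)**2 + 3**2)*(-46) - 1*1 = sqrt(49 + 9)*(-46) - 1 = sqrt(58)*(-46) - 1 = -46*sqrt(58) - 1 = -1 - 46*sqrt(58)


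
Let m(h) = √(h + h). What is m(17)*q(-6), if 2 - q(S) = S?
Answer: 8*√34 ≈ 46.648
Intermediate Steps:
m(h) = √2*√h (m(h) = √(2*h) = √2*√h)
q(S) = 2 - S
m(17)*q(-6) = (√2*√17)*(2 - 1*(-6)) = √34*(2 + 6) = √34*8 = 8*√34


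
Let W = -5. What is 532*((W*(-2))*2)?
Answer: 10640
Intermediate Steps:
532*((W*(-2))*2) = 532*(-5*(-2)*2) = 532*(10*2) = 532*20 = 10640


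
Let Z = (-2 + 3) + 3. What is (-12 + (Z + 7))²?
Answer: 1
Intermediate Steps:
Z = 4 (Z = 1 + 3 = 4)
(-12 + (Z + 7))² = (-12 + (4 + 7))² = (-12 + 11)² = (-1)² = 1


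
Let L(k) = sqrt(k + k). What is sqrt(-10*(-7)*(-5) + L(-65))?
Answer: sqrt(-350 + I*sqrt(130)) ≈ 0.3047 + 18.711*I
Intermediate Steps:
L(k) = sqrt(2)*sqrt(k) (L(k) = sqrt(2*k) = sqrt(2)*sqrt(k))
sqrt(-10*(-7)*(-5) + L(-65)) = sqrt(-10*(-7)*(-5) + sqrt(2)*sqrt(-65)) = sqrt(70*(-5) + sqrt(2)*(I*sqrt(65))) = sqrt(-350 + I*sqrt(130))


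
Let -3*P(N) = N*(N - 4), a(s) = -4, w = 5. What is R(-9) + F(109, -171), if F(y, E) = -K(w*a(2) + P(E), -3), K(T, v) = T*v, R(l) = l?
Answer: -29994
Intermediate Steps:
P(N) = -N*(-4 + N)/3 (P(N) = -N*(N - 4)/3 = -N*(-4 + N)/3)
F(y, E) = -60 + E*(4 - E) (F(y, E) = -(5*(-4) + E*(4 - E)/3)*(-3) = -(-20 + E*(4 - E)/3)*(-3) = -(60 - E*(4 - E)) = -60 + E*(4 - E))
R(-9) + F(109, -171) = -9 + (-60 - 1*(-171)*(-4 - 171)) = -9 + (-60 - 1*(-171)*(-175)) = -9 + (-60 - 29925) = -9 - 29985 = -29994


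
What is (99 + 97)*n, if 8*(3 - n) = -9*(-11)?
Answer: -3675/2 ≈ -1837.5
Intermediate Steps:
n = -75/8 (n = 3 - (-9)*(-11)/8 = 3 - 1/8*99 = 3 - 99/8 = -75/8 ≈ -9.3750)
(99 + 97)*n = (99 + 97)*(-75/8) = 196*(-75/8) = -3675/2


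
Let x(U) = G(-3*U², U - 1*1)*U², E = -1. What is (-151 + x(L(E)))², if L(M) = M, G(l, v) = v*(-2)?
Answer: 21609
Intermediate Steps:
G(l, v) = -2*v
x(U) = U²*(2 - 2*U) (x(U) = (-2*(U - 1*1))*U² = (-2*(U - 1))*U² = (-2*(-1 + U))*U² = (2 - 2*U)*U² = U²*(2 - 2*U))
(-151 + x(L(E)))² = (-151 + 2*(-1)²*(1 - 1*(-1)))² = (-151 + 2*1*(1 + 1))² = (-151 + 2*1*2)² = (-151 + 4)² = (-147)² = 21609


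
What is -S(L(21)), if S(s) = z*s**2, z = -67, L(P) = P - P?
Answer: 0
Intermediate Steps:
L(P) = 0
S(s) = -67*s**2
-S(L(21)) = -(-67)*0**2 = -(-67)*0 = -1*0 = 0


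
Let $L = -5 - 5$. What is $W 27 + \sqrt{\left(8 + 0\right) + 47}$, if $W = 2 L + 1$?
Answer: $-513 + \sqrt{55} \approx -505.58$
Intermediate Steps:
$L = -10$ ($L = -5 - 5 = -10$)
$W = -19$ ($W = 2 \left(-10\right) + 1 = -20 + 1 = -19$)
$W 27 + \sqrt{\left(8 + 0\right) + 47} = \left(-19\right) 27 + \sqrt{\left(8 + 0\right) + 47} = -513 + \sqrt{8 + 47} = -513 + \sqrt{55}$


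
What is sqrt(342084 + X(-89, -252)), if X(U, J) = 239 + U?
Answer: 3*sqrt(38026) ≈ 585.01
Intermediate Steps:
sqrt(342084 + X(-89, -252)) = sqrt(342084 + (239 - 89)) = sqrt(342084 + 150) = sqrt(342234) = 3*sqrt(38026)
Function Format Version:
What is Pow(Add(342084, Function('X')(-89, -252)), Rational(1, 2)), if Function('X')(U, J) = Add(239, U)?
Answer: Mul(3, Pow(38026, Rational(1, 2))) ≈ 585.01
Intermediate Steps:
Pow(Add(342084, Function('X')(-89, -252)), Rational(1, 2)) = Pow(Add(342084, Add(239, -89)), Rational(1, 2)) = Pow(Add(342084, 150), Rational(1, 2)) = Pow(342234, Rational(1, 2)) = Mul(3, Pow(38026, Rational(1, 2)))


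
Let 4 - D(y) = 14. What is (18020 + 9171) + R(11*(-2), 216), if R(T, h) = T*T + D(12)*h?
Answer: 25515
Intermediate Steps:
D(y) = -10 (D(y) = 4 - 1*14 = 4 - 14 = -10)
R(T, h) = T**2 - 10*h (R(T, h) = T*T - 10*h = T**2 - 10*h)
(18020 + 9171) + R(11*(-2), 216) = (18020 + 9171) + ((11*(-2))**2 - 10*216) = 27191 + ((-22)**2 - 2160) = 27191 + (484 - 2160) = 27191 - 1676 = 25515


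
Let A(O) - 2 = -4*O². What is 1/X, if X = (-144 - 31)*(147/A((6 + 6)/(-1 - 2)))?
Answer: 62/25725 ≈ 0.0024101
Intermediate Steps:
A(O) = 2 - 4*O²
X = 25725/62 (X = (-144 - 31)*(147/(2 - 4*(6 + 6)²/(-1 - 2)²)) = -25725/(2 - 4*(12/(-3))²) = -25725/(2 - 4*(12*(-⅓))²) = -25725/(2 - 4*(-4)²) = -25725/(2 - 4*16) = -25725/(2 - 64) = -25725/(-62) = -25725*(-1)/62 = -175*(-147/62) = 25725/62 ≈ 414.92)
1/X = 1/(25725/62) = 62/25725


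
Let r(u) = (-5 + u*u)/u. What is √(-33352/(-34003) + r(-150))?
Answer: I*√155032193844330/1020090 ≈ 12.206*I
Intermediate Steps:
r(u) = (-5 + u²)/u
√(-33352/(-34003) + r(-150)) = √(-33352/(-34003) + (-150 - 5/(-150))) = √(-33352*(-1/34003) + (-150 - 5*(-1/150))) = √(33352/34003 + (-150 + 1/30)) = √(33352/34003 - 4499/30) = √(-151978937/1020090) = I*√155032193844330/1020090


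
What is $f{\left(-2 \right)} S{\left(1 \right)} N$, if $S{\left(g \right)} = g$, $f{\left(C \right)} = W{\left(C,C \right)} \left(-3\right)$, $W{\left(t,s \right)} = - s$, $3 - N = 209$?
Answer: $1236$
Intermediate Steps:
$N = -206$ ($N = 3 - 209 = -206$)
$f{\left(C \right)} = 3 C$ ($f{\left(C \right)} = - C \left(-3\right) = 3 C$)
$f{\left(-2 \right)} S{\left(1 \right)} N = 3 \left(-2\right) 1 \left(-206\right) = \left(-6\right) 1 \left(-206\right) = \left(-6\right) \left(-206\right) = 1236$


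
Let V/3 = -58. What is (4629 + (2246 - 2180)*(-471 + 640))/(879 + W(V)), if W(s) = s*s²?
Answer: -5261/1755715 ≈ -0.0029965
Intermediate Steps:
V = -174 (V = 3*(-58) = -174)
W(s) = s³
(4629 + (2246 - 2180)*(-471 + 640))/(879 + W(V)) = (4629 + (2246 - 2180)*(-471 + 640))/(879 + (-174)³) = (4629 + 66*169)/(879 - 5268024) = (4629 + 11154)/(-5267145) = 15783*(-1/5267145) = -5261/1755715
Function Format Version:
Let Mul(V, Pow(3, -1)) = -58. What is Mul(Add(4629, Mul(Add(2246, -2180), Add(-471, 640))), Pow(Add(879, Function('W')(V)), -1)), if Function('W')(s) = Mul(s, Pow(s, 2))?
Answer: Rational(-5261, 1755715) ≈ -0.0029965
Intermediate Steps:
V = -174 (V = Mul(3, -58) = -174)
Function('W')(s) = Pow(s, 3)
Mul(Add(4629, Mul(Add(2246, -2180), Add(-471, 640))), Pow(Add(879, Function('W')(V)), -1)) = Mul(Add(4629, Mul(Add(2246, -2180), Add(-471, 640))), Pow(Add(879, Pow(-174, 3)), -1)) = Mul(Add(4629, Mul(66, 169)), Pow(Add(879, -5268024), -1)) = Mul(Add(4629, 11154), Pow(-5267145, -1)) = Mul(15783, Rational(-1, 5267145)) = Rational(-5261, 1755715)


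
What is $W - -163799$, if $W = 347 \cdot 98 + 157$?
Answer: $197962$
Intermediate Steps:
$W = 34163$ ($W = 34006 + 157 = 34163$)
$W - -163799 = 34163 - -163799 = 34163 + 163799 = 197962$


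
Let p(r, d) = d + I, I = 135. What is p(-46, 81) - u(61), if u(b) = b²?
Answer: -3505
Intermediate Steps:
p(r, d) = 135 + d (p(r, d) = d + 135 = 135 + d)
p(-46, 81) - u(61) = (135 + 81) - 1*61² = 216 - 1*3721 = 216 - 3721 = -3505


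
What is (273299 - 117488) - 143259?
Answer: 12552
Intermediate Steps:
(273299 - 117488) - 143259 = 155811 - 143259 = 12552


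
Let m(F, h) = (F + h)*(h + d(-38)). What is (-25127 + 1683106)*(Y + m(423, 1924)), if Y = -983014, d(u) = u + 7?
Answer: 5736370249003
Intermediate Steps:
d(u) = 7 + u
m(F, h) = (-31 + h)*(F + h) (m(F, h) = (F + h)*(h + (7 - 38)) = (F + h)*(h - 31) = (F + h)*(-31 + h) = (-31 + h)*(F + h))
(-25127 + 1683106)*(Y + m(423, 1924)) = (-25127 + 1683106)*(-983014 + (1924**2 - 31*423 - 31*1924 + 423*1924)) = 1657979*(-983014 + (3701776 - 13113 - 59644 + 813852)) = 1657979*(-983014 + 4442871) = 1657979*3459857 = 5736370249003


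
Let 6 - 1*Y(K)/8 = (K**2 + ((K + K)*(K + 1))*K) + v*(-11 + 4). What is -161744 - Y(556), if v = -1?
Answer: 2757331384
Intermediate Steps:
Y(K) = -8 - 8*K**2 - 16*K**2*(1 + K) (Y(K) = 48 - 8*((K**2 + ((K + K)*(K + 1))*K) - (-11 + 4)) = 48 - 8*((K**2 + ((2*K)*(1 + K))*K) - 1*(-7)) = 48 - 8*((K**2 + (2*K*(1 + K))*K) + 7) = 48 - 8*((K**2 + 2*K**2*(1 + K)) + 7) = 48 - 8*(7 + K**2 + 2*K**2*(1 + K)) = 48 + (-56 - 8*K**2 - 16*K**2*(1 + K)) = -8 - 8*K**2 - 16*K**2*(1 + K))
-161744 - Y(556) = -161744 - (-8 - 24*556**2 - 16*556**3) = -161744 - (-8 - 24*309136 - 16*171879616) = -161744 - (-8 - 7419264 - 2750073856) = -161744 - 1*(-2757493128) = -161744 + 2757493128 = 2757331384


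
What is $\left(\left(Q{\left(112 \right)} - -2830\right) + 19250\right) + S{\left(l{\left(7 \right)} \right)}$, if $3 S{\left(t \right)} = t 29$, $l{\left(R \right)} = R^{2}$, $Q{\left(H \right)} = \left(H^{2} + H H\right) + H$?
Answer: $\frac{143261}{3} \approx 47754.0$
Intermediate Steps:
$Q{\left(H \right)} = H + 2 H^{2}$ ($Q{\left(H \right)} = \left(H^{2} + H^{2}\right) + H = 2 H^{2} + H = H + 2 H^{2}$)
$S{\left(t \right)} = \frac{29 t}{3}$ ($S{\left(t \right)} = \frac{t 29}{3} = \frac{29 t}{3}$)
$\left(\left(Q{\left(112 \right)} - -2830\right) + 19250\right) + S{\left(l{\left(7 \right)} \right)} = \left(\left(112 \left(1 + 2 \cdot 112\right) - -2830\right) + 19250\right) + \frac{29 \cdot 7^{2}}{3} = \left(\left(112 \left(1 + 224\right) + 2830\right) + 19250\right) + \frac{29}{3} \cdot 49 = \left(\left(112 \cdot 225 + 2830\right) + 19250\right) + \frac{1421}{3} = \left(\left(25200 + 2830\right) + 19250\right) + \frac{1421}{3} = \left(28030 + 19250\right) + \frac{1421}{3} = 47280 + \frac{1421}{3} = \frac{143261}{3}$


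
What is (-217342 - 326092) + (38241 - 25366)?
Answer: -530559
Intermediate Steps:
(-217342 - 326092) + (38241 - 25366) = -543434 + 12875 = -530559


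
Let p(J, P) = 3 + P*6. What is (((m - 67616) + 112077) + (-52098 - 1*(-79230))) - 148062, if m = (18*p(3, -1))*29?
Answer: -78035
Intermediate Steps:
p(J, P) = 3 + 6*P
m = -1566 (m = (18*(3 + 6*(-1)))*29 = (18*(3 - 6))*29 = (18*(-3))*29 = -54*29 = -1566)
(((m - 67616) + 112077) + (-52098 - 1*(-79230))) - 148062 = (((-1566 - 67616) + 112077) + (-52098 - 1*(-79230))) - 148062 = ((-69182 + 112077) + (-52098 + 79230)) - 148062 = (42895 + 27132) - 148062 = 70027 - 148062 = -78035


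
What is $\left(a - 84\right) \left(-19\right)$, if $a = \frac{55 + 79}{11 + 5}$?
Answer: $\frac{11495}{8} \approx 1436.9$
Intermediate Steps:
$a = \frac{67}{8}$ ($a = \frac{134}{16} = 134 \cdot \frac{1}{16} = \frac{67}{8} \approx 8.375$)
$\left(a - 84\right) \left(-19\right) = \left(\frac{67}{8} - 84\right) \left(-19\right) = \left(- \frac{605}{8}\right) \left(-19\right) = \frac{11495}{8}$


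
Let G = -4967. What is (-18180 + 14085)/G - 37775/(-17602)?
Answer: 259708615/87429134 ≈ 2.9705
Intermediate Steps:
(-18180 + 14085)/G - 37775/(-17602) = (-18180 + 14085)/(-4967) - 37775/(-17602) = -4095*(-1/4967) - 37775*(-1/17602) = 4095/4967 + 37775/17602 = 259708615/87429134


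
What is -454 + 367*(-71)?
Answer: -26511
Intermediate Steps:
-454 + 367*(-71) = -454 - 26057 = -26511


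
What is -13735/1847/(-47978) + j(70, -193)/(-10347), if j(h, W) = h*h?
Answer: -434073177355/916903192002 ≈ -0.47341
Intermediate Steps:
j(h, W) = h**2
-13735/1847/(-47978) + j(70, -193)/(-10347) = -13735/1847/(-47978) + 70**2/(-10347) = -13735*1/1847*(-1/47978) + 4900*(-1/10347) = -13735/1847*(-1/47978) - 4900/10347 = 13735/88615366 - 4900/10347 = -434073177355/916903192002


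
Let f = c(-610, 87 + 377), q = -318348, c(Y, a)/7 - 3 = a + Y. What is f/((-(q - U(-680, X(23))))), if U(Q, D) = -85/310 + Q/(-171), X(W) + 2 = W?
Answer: -964782/306833159 ≈ -0.0031443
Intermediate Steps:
c(Y, a) = 21 + 7*Y + 7*a (c(Y, a) = 21 + 7*(a + Y) = 21 + 7*(Y + a) = 21 + (7*Y + 7*a) = 21 + 7*Y + 7*a)
X(W) = -2 + W
U(Q, D) = -17/62 - Q/171 (U(Q, D) = -85*1/310 + Q*(-1/171) = -17/62 - Q/171)
f = -1001 (f = 21 + 7*(-610) + 7*(87 + 377) = 21 - 4270 + 7*464 = 21 - 4270 + 3248 = -1001)
f/((-(q - U(-680, X(23))))) = -1001*(-1/(-318348 - (-17/62 - 1/171*(-680)))) = -1001*(-1/(-318348 - (-17/62 + 680/171))) = -1001*(-1/(-318348 - 1*39253/10602)) = -1001*(-1/(-318348 - 39253/10602)) = -1001/((-1*(-3375164749/10602))) = -1001/3375164749/10602 = -1001*10602/3375164749 = -964782/306833159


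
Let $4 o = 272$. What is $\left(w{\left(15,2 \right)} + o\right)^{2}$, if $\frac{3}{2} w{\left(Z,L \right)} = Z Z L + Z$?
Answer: $142884$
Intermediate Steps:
$w{\left(Z,L \right)} = \frac{2 Z}{3} + \frac{2 L Z^{2}}{3}$ ($w{\left(Z,L \right)} = \frac{2 \left(Z Z L + Z\right)}{3} = \frac{2 \left(Z^{2} L + Z\right)}{3} = \frac{2 \left(L Z^{2} + Z\right)}{3} = \frac{2 \left(Z + L Z^{2}\right)}{3} = \frac{2 Z}{3} + \frac{2 L Z^{2}}{3}$)
$o = 68$ ($o = \frac{1}{4} \cdot 272 = 68$)
$\left(w{\left(15,2 \right)} + o\right)^{2} = \left(\frac{2}{3} \cdot 15 \left(1 + 2 \cdot 15\right) + 68\right)^{2} = \left(\frac{2}{3} \cdot 15 \left(1 + 30\right) + 68\right)^{2} = \left(\frac{2}{3} \cdot 15 \cdot 31 + 68\right)^{2} = \left(310 + 68\right)^{2} = 378^{2} = 142884$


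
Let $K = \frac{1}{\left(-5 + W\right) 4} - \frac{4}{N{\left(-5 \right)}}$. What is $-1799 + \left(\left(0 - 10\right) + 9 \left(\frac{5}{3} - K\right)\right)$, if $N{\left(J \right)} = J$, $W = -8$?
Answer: $- \frac{468267}{260} \approx -1801.0$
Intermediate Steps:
$K = \frac{203}{260}$ ($K = \frac{1}{\left(-5 - 8\right) 4} - \frac{4}{-5} = \frac{1}{-13} \cdot \frac{1}{4} - - \frac{4}{5} = \left(- \frac{1}{13}\right) \frac{1}{4} + \frac{4}{5} = - \frac{1}{52} + \frac{4}{5} = \frac{203}{260} \approx 0.78077$)
$-1799 + \left(\left(0 - 10\right) + 9 \left(\frac{5}{3} - K\right)\right) = -1799 + \left(\left(0 - 10\right) + 9 \left(\frac{5}{3} - \frac{203}{260}\right)\right) = -1799 + \left(\left(0 - 10\right) + 9 \left(5 \cdot \frac{1}{3} - \frac{203}{260}\right)\right) = -1799 - \left(10 - 9 \left(\frac{5}{3} - \frac{203}{260}\right)\right) = -1799 + \left(-10 + 9 \cdot \frac{691}{780}\right) = -1799 + \left(-10 + \frac{2073}{260}\right) = -1799 - \frac{527}{260} = - \frac{468267}{260}$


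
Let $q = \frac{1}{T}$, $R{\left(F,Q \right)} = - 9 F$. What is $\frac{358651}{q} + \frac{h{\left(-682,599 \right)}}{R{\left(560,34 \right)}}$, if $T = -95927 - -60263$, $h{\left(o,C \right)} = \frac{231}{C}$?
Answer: $- \frac{1838823990992651}{143760} \approx -1.2791 \cdot 10^{10}$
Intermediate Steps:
$T = -35664$ ($T = -95927 + 60263 = -35664$)
$q = - \frac{1}{35664}$ ($q = \frac{1}{-35664} = - \frac{1}{35664} \approx -2.8039 \cdot 10^{-5}$)
$\frac{358651}{q} + \frac{h{\left(-682,599 \right)}}{R{\left(560,34 \right)}} = \frac{358651}{- \frac{1}{35664}} + \frac{231 \cdot \frac{1}{599}}{\left(-9\right) 560} = 358651 \left(-35664\right) + \frac{231 \cdot \frac{1}{599}}{-5040} = -12790929264 + \frac{231}{599} \left(- \frac{1}{5040}\right) = -12790929264 - \frac{11}{143760} = - \frac{1838823990992651}{143760}$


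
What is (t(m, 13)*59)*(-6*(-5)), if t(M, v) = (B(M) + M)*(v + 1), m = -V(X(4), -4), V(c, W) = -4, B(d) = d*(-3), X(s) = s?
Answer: -198240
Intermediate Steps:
B(d) = -3*d
m = 4 (m = -1*(-4) = 4)
t(M, v) = -2*M*(1 + v) (t(M, v) = (-3*M + M)*(v + 1) = (-2*M)*(1 + v) = -2*M*(1 + v))
(t(m, 13)*59)*(-6*(-5)) = ((2*4*(-1 - 1*13))*59)*(-6*(-5)) = ((2*4*(-1 - 13))*59)*30 = ((2*4*(-14))*59)*30 = -112*59*30 = -6608*30 = -198240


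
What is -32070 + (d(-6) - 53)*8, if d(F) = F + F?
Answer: -32590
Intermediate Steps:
d(F) = 2*F
-32070 + (d(-6) - 53)*8 = -32070 + (2*(-6) - 53)*8 = -32070 + (-12 - 53)*8 = -32070 - 65*8 = -32070 - 520 = -32590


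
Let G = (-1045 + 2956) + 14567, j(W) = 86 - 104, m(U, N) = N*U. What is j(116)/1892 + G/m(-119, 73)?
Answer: -2238053/1173986 ≈ -1.9064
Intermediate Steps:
j(W) = -18
G = 16478 (G = 1911 + 14567 = 16478)
j(116)/1892 + G/m(-119, 73) = -18/1892 + 16478/((73*(-119))) = -18*1/1892 + 16478/(-8687) = -9/946 + 16478*(-1/8687) = -9/946 - 2354/1241 = -2238053/1173986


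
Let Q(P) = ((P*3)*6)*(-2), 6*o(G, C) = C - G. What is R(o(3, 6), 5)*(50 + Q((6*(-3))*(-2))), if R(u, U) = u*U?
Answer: -3115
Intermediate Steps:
o(G, C) = -G/6 + C/6 (o(G, C) = (C - G)/6 = -G/6 + C/6)
R(u, U) = U*u
Q(P) = -36*P (Q(P) = ((3*P)*6)*(-2) = (18*P)*(-2) = -36*P)
R(o(3, 6), 5)*(50 + Q((6*(-3))*(-2))) = (5*(-1/6*3 + (1/6)*6))*(50 - 36*6*(-3)*(-2)) = (5*(-1/2 + 1))*(50 - (-648)*(-2)) = (5*(1/2))*(50 - 36*36) = 5*(50 - 1296)/2 = (5/2)*(-1246) = -3115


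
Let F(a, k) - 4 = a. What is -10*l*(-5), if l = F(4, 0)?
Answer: 400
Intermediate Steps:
F(a, k) = 4 + a
l = 8 (l = 4 + 4 = 8)
-10*l*(-5) = -10*8*(-5) = -80*(-5) = 400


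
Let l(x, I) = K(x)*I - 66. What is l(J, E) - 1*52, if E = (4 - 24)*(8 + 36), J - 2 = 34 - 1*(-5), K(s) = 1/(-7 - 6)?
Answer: -654/13 ≈ -50.308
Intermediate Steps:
K(s) = -1/13 (K(s) = 1/(-13) = -1/13)
J = 41 (J = 2 + (34 - 1*(-5)) = 2 + (34 + 5) = 2 + 39 = 41)
E = -880 (E = -20*44 = -880)
l(x, I) = -66 - I/13 (l(x, I) = -I/13 - 66 = -66 - I/13)
l(J, E) - 1*52 = (-66 - 1/13*(-880)) - 1*52 = (-66 + 880/13) - 52 = 22/13 - 52 = -654/13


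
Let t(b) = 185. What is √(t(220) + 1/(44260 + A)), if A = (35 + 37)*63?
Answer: 3*√12235950771/24398 ≈ 13.601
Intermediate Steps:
A = 4536 (A = 72*63 = 4536)
√(t(220) + 1/(44260 + A)) = √(185 + 1/(44260 + 4536)) = √(185 + 1/48796) = √(9027261/48796) = 3*√12235950771/24398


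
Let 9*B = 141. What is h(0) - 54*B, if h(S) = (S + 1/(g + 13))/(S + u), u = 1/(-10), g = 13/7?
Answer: -44027/52 ≈ -846.67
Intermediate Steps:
B = 47/3 (B = (⅑)*141 = 47/3 ≈ 15.667)
g = 13/7 (g = 13*(⅐) = 13/7 ≈ 1.8571)
u = -⅒ ≈ -0.10000
h(S) = (7/104 + S)/(-⅒ + S) (h(S) = (S + 1/(13/7 + 13))/(S - ⅒) = (S + 1/(104/7))/(-⅒ + S) = (S + 7/104)/(-⅒ + S) = (7/104 + S)/(-⅒ + S))
h(0) - 54*B = 5*(7 + 104*0)/(52*(-1 + 10*0)) - 54*47/3 = 5*(7 + 0)/(52*(-1 + 0)) - 846 = (5/52)*7/(-1) - 846 = (5/52)*(-1)*7 - 846 = -35/52 - 846 = -44027/52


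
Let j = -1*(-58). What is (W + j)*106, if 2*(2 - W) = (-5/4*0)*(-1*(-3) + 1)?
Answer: 6360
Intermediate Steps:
j = 58
W = 2 (W = 2 - -5/4*0*(-1*(-3) + 1)/2 = 2 - -5*¼*0*(3 + 1)/2 = 2 - (-5/4*0)*4/2 = 2 - 0*4 = 2 - ½*0 = 2 + 0 = 2)
(W + j)*106 = (2 + 58)*106 = 60*106 = 6360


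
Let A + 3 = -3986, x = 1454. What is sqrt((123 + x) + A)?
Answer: 6*I*sqrt(67) ≈ 49.112*I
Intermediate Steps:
A = -3989 (A = -3 - 3986 = -3989)
sqrt((123 + x) + A) = sqrt((123 + 1454) - 3989) = sqrt(1577 - 3989) = sqrt(-2412) = 6*I*sqrt(67)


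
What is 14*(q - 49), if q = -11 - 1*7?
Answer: -938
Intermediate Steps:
q = -18 (q = -11 - 7 = -18)
14*(q - 49) = 14*(-18 - 49) = 14*(-67) = -938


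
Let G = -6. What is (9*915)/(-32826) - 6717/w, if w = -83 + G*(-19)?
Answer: -73582509/339202 ≈ -216.93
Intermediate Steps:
w = 31 (w = -83 - 6*(-19) = -83 + 114 = 31)
(9*915)/(-32826) - 6717/w = (9*915)/(-32826) - 6717/31 = 8235*(-1/32826) - 6717*1/31 = -2745/10942 - 6717/31 = -73582509/339202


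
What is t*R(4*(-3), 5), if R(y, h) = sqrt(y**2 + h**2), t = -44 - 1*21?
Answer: -845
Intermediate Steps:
t = -65 (t = -44 - 21 = -65)
R(y, h) = sqrt(h**2 + y**2)
t*R(4*(-3), 5) = -65*sqrt(5**2 + (4*(-3))**2) = -65*sqrt(25 + (-12)**2) = -65*sqrt(25 + 144) = -65*sqrt(169) = -65*13 = -845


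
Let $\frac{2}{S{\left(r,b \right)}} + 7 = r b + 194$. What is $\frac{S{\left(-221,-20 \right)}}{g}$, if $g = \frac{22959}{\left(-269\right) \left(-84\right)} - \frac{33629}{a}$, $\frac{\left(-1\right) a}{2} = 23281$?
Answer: $\frac{350704984}{1404288726349} \approx 0.00024974$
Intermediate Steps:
$a = -46562$ ($a = \left(-2\right) 23281 = -46562$)
$S{\left(r,b \right)} = \frac{2}{187 + b r}$ ($S{\left(r,b \right)} = \frac{2}{-7 + \left(r b + 194\right)} = \frac{2}{-7 + \left(b r + 194\right)} = \frac{2}{-7 + \left(194 + b r\right)} = \frac{2}{187 + b r}$)
$g = \frac{304816307}{175352492}$ ($g = \frac{22959}{\left(-269\right) \left(-84\right)} - \frac{33629}{-46562} = \frac{22959}{22596} - - \frac{33629}{46562} = 22959 \cdot \frac{1}{22596} + \frac{33629}{46562} = \frac{7653}{7532} + \frac{33629}{46562} = \frac{304816307}{175352492} \approx 1.7383$)
$\frac{S{\left(-221,-20 \right)}}{g} = \frac{2 \frac{1}{187 - -4420}}{\frac{304816307}{175352492}} = \frac{2}{187 + 4420} \cdot \frac{175352492}{304816307} = \frac{2}{4607} \cdot \frac{175352492}{304816307} = \frac{350704984}{1404288726349}$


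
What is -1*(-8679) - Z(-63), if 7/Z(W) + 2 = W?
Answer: 564142/65 ≈ 8679.1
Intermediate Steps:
Z(W) = 7/(-2 + W)
-1*(-8679) - Z(-63) = -1*(-8679) - 7/(-2 - 63) = 8679 - 7/(-65) = 8679 - 7*(-1)/65 = 8679 - 1*(-7/65) = 8679 + 7/65 = 564142/65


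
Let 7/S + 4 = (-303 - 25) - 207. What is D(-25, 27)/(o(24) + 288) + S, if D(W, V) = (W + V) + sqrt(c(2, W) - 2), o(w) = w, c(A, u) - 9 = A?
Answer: 73/24024 ≈ 0.0030386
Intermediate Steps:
c(A, u) = 9 + A
S = -1/77 (S = 7/(-4 + ((-303 - 25) - 207)) = 7/(-4 + (-328 - 207)) = 7/(-4 - 535) = 7/(-539) = 7*(-1/539) = -1/77 ≈ -0.012987)
D(W, V) = 3 + V + W (D(W, V) = (W + V) + sqrt((9 + 2) - 2) = (V + W) + sqrt(11 - 2) = (V + W) + sqrt(9) = (V + W) + 3 = 3 + V + W)
D(-25, 27)/(o(24) + 288) + S = (3 + 27 - 25)/(24 + 288) - 1/77 = 5/312 - 1/77 = 73/24024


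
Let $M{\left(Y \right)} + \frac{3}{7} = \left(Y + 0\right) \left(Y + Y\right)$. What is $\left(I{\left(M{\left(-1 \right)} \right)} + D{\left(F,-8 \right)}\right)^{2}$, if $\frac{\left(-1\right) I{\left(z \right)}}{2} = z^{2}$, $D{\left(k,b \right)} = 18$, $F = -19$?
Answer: $\frac{409600}{2401} \approx 170.6$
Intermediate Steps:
$M{\left(Y \right)} = - \frac{3}{7} + 2 Y^{2}$ ($M{\left(Y \right)} = - \frac{3}{7} + \left(Y + 0\right) \left(Y + Y\right) = - \frac{3}{7} + Y 2 Y = - \frac{3}{7} + 2 Y^{2}$)
$I{\left(z \right)} = - 2 z^{2}$
$\left(I{\left(M{\left(-1 \right)} \right)} + D{\left(F,-8 \right)}\right)^{2} = \left(- 2 \left(- \frac{3}{7} + 2 \left(-1\right)^{2}\right)^{2} + 18\right)^{2} = \left(- 2 \left(- \frac{3}{7} + 2 \cdot 1\right)^{2} + 18\right)^{2} = \left(- 2 \left(- \frac{3}{7} + 2\right)^{2} + 18\right)^{2} = \left(- 2 \left(\frac{11}{7}\right)^{2} + 18\right)^{2} = \left(\left(-2\right) \frac{121}{49} + 18\right)^{2} = \left(- \frac{242}{49} + 18\right)^{2} = \left(\frac{640}{49}\right)^{2} = \frac{409600}{2401}$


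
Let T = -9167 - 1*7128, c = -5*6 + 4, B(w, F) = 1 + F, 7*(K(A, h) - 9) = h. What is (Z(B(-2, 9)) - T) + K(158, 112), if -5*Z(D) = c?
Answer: 81626/5 ≈ 16325.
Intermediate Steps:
K(A, h) = 9 + h/7
c = -26 (c = -30 + 4 = -26)
Z(D) = 26/5 (Z(D) = -1/5*(-26) = 26/5)
T = -16295 (T = -9167 - 7128 = -16295)
(Z(B(-2, 9)) - T) + K(158, 112) = (26/5 - 1*(-16295)) + (9 + (1/7)*112) = (26/5 + 16295) + (9 + 16) = 81501/5 + 25 = 81626/5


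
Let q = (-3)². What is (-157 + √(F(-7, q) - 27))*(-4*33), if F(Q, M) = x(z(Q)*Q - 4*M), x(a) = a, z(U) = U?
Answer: 20724 - 132*I*√14 ≈ 20724.0 - 493.9*I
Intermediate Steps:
q = 9
F(Q, M) = Q² - 4*M (F(Q, M) = Q*Q - 4*M = Q² - 4*M)
(-157 + √(F(-7, q) - 27))*(-4*33) = (-157 + √(((-7)² - 4*9) - 27))*(-4*33) = (-157 + √((49 - 36) - 27))*(-132) = (-157 + √(13 - 27))*(-132) = (-157 + √(-14))*(-132) = (-157 + I*√14)*(-132) = 20724 - 132*I*√14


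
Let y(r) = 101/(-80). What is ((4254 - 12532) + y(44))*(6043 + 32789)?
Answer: -1607501607/5 ≈ -3.2150e+8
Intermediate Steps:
y(r) = -101/80 (y(r) = 101*(-1/80) = -101/80)
((4254 - 12532) + y(44))*(6043 + 32789) = ((4254 - 12532) - 101/80)*(6043 + 32789) = (-8278 - 101/80)*38832 = -662341/80*38832 = -1607501607/5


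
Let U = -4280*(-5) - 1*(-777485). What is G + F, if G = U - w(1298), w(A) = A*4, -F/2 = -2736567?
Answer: 6266827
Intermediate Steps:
F = 5473134 (F = -2*(-2736567) = 5473134)
U = 798885 (U = 21400 + 777485 = 798885)
w(A) = 4*A
G = 793693 (G = 798885 - 4*1298 = 798885 - 1*5192 = 798885 - 5192 = 793693)
G + F = 793693 + 5473134 = 6266827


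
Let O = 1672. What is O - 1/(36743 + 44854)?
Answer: 136430183/81597 ≈ 1672.0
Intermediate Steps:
O - 1/(36743 + 44854) = 1672 - 1/(36743 + 44854) = 1672 - 1/81597 = 136430183/81597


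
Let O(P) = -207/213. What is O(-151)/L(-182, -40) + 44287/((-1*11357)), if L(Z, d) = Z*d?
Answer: -22891848193/5870206160 ≈ -3.8997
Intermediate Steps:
O(P) = -69/71 (O(P) = -207*1/213 = -69/71)
O(-151)/L(-182, -40) + 44287/((-1*11357)) = -69/(71*((-182*(-40)))) + 44287/((-1*11357)) = -69/71/7280 + 44287/(-11357) = -69/71*1/7280 + 44287*(-1/11357) = -69/516880 - 44287/11357 = -22891848193/5870206160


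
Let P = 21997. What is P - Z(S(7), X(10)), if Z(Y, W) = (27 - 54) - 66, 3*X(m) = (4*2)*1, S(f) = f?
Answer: 22090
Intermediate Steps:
X(m) = 8/3 (X(m) = ((4*2)*1)/3 = (8*1)/3 = (1/3)*8 = 8/3)
Z(Y, W) = -93 (Z(Y, W) = -27 - 66 = -93)
P - Z(S(7), X(10)) = 21997 - 1*(-93) = 21997 + 93 = 22090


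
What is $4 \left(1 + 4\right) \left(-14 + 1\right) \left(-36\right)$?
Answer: $9360$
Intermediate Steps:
$4 \left(1 + 4\right) \left(-14 + 1\right) \left(-36\right) = 4 \cdot 5 \left(-13\right) \left(-36\right) = 20 \left(-13\right) \left(-36\right) = \left(-260\right) \left(-36\right) = 9360$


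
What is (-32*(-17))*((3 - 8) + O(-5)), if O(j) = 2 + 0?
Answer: -1632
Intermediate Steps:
O(j) = 2
(-32*(-17))*((3 - 8) + O(-5)) = (-32*(-17))*((3 - 8) + 2) = 544*(-5 + 2) = 544*(-3) = -1632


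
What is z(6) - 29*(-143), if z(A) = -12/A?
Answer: 4145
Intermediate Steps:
z(6) - 29*(-143) = -12/6 - 29*(-143) = -12*1/6 + 4147 = -2 + 4147 = 4145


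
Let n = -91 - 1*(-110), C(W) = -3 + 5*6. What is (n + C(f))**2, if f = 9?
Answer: 2116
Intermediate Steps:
C(W) = 27 (C(W) = -3 + 30 = 27)
n = 19 (n = -91 + 110 = 19)
(n + C(f))**2 = (19 + 27)**2 = 46**2 = 2116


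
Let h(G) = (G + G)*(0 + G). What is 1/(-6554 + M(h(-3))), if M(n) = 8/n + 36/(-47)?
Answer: -423/2772478 ≈ -0.00015257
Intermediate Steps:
h(G) = 2*G² (h(G) = (2*G)*G = 2*G²)
M(n) = -36/47 + 8/n (M(n) = 8/n + 36*(-1/47) = 8/n - 36/47 = -36/47 + 8/n)
1/(-6554 + M(h(-3))) = 1/(-6554 + (-36/47 + 8/((2*(-3)²)))) = 1/(-6554 + (-36/47 + 8/((2*9)))) = 1/(-6554 + (-36/47 + 8/18)) = 1/(-6554 + (-36/47 + 8*(1/18))) = 1/(-6554 + (-36/47 + 4/9)) = 1/(-6554 - 136/423) = 1/(-2772478/423) = -423/2772478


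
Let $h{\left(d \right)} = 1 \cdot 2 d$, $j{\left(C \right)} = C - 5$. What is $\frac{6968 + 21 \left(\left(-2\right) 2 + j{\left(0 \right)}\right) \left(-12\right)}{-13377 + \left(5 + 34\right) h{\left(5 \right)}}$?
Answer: $- \frac{9236}{12987} \approx -0.71117$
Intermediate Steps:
$j{\left(C \right)} = -5 + C$ ($j{\left(C \right)} = C - 5 = -5 + C$)
$h{\left(d \right)} = 2 d$
$\frac{6968 + 21 \left(\left(-2\right) 2 + j{\left(0 \right)}\right) \left(-12\right)}{-13377 + \left(5 + 34\right) h{\left(5 \right)}} = \frac{6968 + 21 \left(\left(-2\right) 2 + \left(-5 + 0\right)\right) \left(-12\right)}{-13377 + \left(5 + 34\right) 2 \cdot 5} = \frac{6968 + 21 \left(-4 - 5\right) \left(-12\right)}{-13377 + 39 \cdot 10} = \frac{6968 + 21 \left(-9\right) \left(-12\right)}{-13377 + 390} = \frac{6968 - -2268}{-12987} = \left(6968 + 2268\right) \left(- \frac{1}{12987}\right) = 9236 \left(- \frac{1}{12987}\right) = - \frac{9236}{12987}$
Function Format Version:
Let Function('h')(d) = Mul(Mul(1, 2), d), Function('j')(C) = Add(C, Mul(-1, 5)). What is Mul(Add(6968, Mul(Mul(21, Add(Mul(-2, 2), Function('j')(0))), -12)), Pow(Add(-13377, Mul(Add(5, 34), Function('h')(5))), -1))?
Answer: Rational(-9236, 12987) ≈ -0.71117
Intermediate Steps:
Function('j')(C) = Add(-5, C) (Function('j')(C) = Add(C, -5) = Add(-5, C))
Function('h')(d) = Mul(2, d)
Mul(Add(6968, Mul(Mul(21, Add(Mul(-2, 2), Function('j')(0))), -12)), Pow(Add(-13377, Mul(Add(5, 34), Function('h')(5))), -1)) = Mul(Add(6968, Mul(Mul(21, Add(Mul(-2, 2), Add(-5, 0))), -12)), Pow(Add(-13377, Mul(Add(5, 34), Mul(2, 5))), -1)) = Mul(Add(6968, Mul(Mul(21, Add(-4, -5)), -12)), Pow(Add(-13377, Mul(39, 10)), -1)) = Mul(Add(6968, Mul(Mul(21, -9), -12)), Pow(Add(-13377, 390), -1)) = Mul(Add(6968, Mul(-189, -12)), Pow(-12987, -1)) = Mul(Add(6968, 2268), Rational(-1, 12987)) = Mul(9236, Rational(-1, 12987)) = Rational(-9236, 12987)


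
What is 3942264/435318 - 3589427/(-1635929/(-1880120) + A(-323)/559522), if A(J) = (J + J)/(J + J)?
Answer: -10536804819389231053588/2554256677574849 ≈ -4.1252e+6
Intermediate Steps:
A(J) = 1 (A(J) = (2*J)/((2*J)) = (2*J)*(1/(2*J)) = 1)
3942264/435318 - 3589427/(-1635929/(-1880120) + A(-323)/559522) = 3942264/435318 - 3589427/(-1635929/(-1880120) + 1/559522) = 3942264*(1/435318) - 3589427/(-1635929*(-1/1880120) + 1*(1/559522)) = 657044/72553 - 3589427/(1635929/1880120 + 1/559522) = 657044/72553 - 3589427/457670073029/525984251320 = 657044/72553 - 3589427*525984251320/457670073029 = 657044/72553 - 1887982073262793640/457670073029 = -10536804819389231053588/2554256677574849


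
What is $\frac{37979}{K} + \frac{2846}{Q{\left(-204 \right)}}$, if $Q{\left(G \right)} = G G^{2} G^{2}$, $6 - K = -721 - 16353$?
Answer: $\frac{838637693456551}{377154002373120} \approx 2.2236$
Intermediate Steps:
$K = 17080$ ($K = 6 - \left(-721 - 16353\right) = 6 - -17074 = 6 + 17074 = 17080$)
$Q{\left(G \right)} = G^{5}$ ($Q{\left(G \right)} = G^{3} G^{2} = G^{5}$)
$\frac{37979}{K} + \frac{2846}{Q{\left(-204 \right)}} = \frac{37979}{17080} + \frac{2846}{\left(-204\right)^{5}} = 37979 \cdot \frac{1}{17080} + \frac{2846}{-353305857024} = \frac{37979}{17080} + 2846 \left(- \frac{1}{353305857024}\right) = \frac{37979}{17080} - \frac{1423}{176652928512} = \frac{838637693456551}{377154002373120}$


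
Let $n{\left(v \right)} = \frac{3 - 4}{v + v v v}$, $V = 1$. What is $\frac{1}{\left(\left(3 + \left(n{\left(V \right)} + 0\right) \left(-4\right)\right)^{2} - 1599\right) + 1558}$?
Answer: $- \frac{1}{16} \approx -0.0625$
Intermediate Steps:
$n{\left(v \right)} = - \frac{1}{v + v^{3}}$ ($n{\left(v \right)} = - \frac{1}{v + v^{2} v} = - \frac{1}{v + v^{3}}$)
$\frac{1}{\left(\left(3 + \left(n{\left(V \right)} + 0\right) \left(-4\right)\right)^{2} - 1599\right) + 1558} = \frac{1}{\left(\left(3 + \left(- \frac{1}{1 + 1^{3}} + 0\right) \left(-4\right)\right)^{2} - 1599\right) + 1558} = \frac{1}{\left(\left(3 + \left(- \frac{1}{1 + 1} + 0\right) \left(-4\right)\right)^{2} - 1599\right) + 1558} = \frac{1}{\left(\left(3 + \left(- \frac{1}{2} + 0\right) \left(-4\right)\right)^{2} - 1599\right) + 1558} = \frac{1}{\left(\left(3 - -2\right)^{2} - 1599\right) + 1558} = \frac{1}{\left(\left(3 + 2\right)^{2} - 1599\right) + 1558} = \frac{1}{\left(5^{2} - 1599\right) + 1558} = \frac{1}{\left(25 - 1599\right) + 1558} = \frac{1}{-1574 + 1558} = \frac{1}{-16} = - \frac{1}{16}$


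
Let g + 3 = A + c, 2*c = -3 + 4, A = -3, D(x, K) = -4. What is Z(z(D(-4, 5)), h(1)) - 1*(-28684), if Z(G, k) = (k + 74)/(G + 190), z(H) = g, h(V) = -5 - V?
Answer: 10584532/369 ≈ 28684.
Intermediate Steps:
c = 1/2 (c = (-3 + 4)/2 = (1/2)*1 = 1/2 ≈ 0.50000)
g = -11/2 (g = -3 + (-3 + 1/2) = -3 - 5/2 = -11/2 ≈ -5.5000)
z(H) = -11/2
Z(G, k) = (74 + k)/(190 + G)
Z(z(D(-4, 5)), h(1)) - 1*(-28684) = (74 + (-5 - 1*1))/(190 - 11/2) - 1*(-28684) = (74 + (-5 - 1))/(369/2) + 28684 = 2*(74 - 6)/369 + 28684 = (2/369)*68 + 28684 = 136/369 + 28684 = 10584532/369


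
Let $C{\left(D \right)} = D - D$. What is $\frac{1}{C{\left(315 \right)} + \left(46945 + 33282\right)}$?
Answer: $\frac{1}{80227} \approx 1.2465 \cdot 10^{-5}$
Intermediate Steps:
$C{\left(D \right)} = 0$
$\frac{1}{C{\left(315 \right)} + \left(46945 + 33282\right)} = \frac{1}{0 + \left(46945 + 33282\right)} = \frac{1}{0 + 80227} = \frac{1}{80227}$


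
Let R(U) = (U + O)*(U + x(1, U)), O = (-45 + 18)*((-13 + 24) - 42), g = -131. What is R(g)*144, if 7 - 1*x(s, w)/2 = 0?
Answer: -11894688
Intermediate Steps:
x(s, w) = 14 (x(s, w) = 14 - 2*0 = 14 + 0 = 14)
O = 837 (O = -27*(11 - 42) = -27*(-31) = 837)
R(U) = (14 + U)*(837 + U) (R(U) = (U + 837)*(U + 14) = (837 + U)*(14 + U) = (14 + U)*(837 + U))
R(g)*144 = (11718 + (-131)² + 851*(-131))*144 = (11718 + 17161 - 111481)*144 = -82602*144 = -11894688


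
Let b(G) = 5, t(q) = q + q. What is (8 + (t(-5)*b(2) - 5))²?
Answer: 2209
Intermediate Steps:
t(q) = 2*q
(8 + (t(-5)*b(2) - 5))² = (8 + ((2*(-5))*5 - 5))² = (8 + (-10*5 - 5))² = (8 + (-50 - 5))² = (8 - 55)² = (-47)² = 2209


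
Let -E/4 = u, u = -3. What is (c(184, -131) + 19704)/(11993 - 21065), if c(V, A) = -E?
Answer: -547/252 ≈ -2.1706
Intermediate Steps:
E = 12 (E = -4*(-3) = 12)
c(V, A) = -12 (c(V, A) = -1*12 = -12)
(c(184, -131) + 19704)/(11993 - 21065) = (-12 + 19704)/(11993 - 21065) = 19692/(-9072) = 19692*(-1/9072) = -547/252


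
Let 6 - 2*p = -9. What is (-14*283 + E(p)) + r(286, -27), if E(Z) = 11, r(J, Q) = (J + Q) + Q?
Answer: -3719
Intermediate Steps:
r(J, Q) = J + 2*Q
p = 15/2 (p = 3 - 1/2*(-9) = 3 + 9/2 = 15/2 ≈ 7.5000)
(-14*283 + E(p)) + r(286, -27) = (-14*283 + 11) + (286 + 2*(-27)) = (-3962 + 11) + (286 - 54) = -3951 + 232 = -3719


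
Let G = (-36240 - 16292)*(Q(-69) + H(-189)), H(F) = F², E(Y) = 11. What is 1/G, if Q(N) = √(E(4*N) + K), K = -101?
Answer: I/(157596*(√10 - 11907*I)) ≈ -5.3291e-10 + 1.4153e-13*I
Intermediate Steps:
Q(N) = 3*I*√10 (Q(N) = √(11 - 101) = √(-90) = 3*I*√10)
G = -1876495572 - 157596*I*√10 (G = (-36240 - 16292)*(3*I*√10 + (-189)²) = -52532*(3*I*√10 + 35721) = -52532*(35721 + 3*I*√10) = -1876495572 - 157596*I*√10 ≈ -1.8765e+9 - 4.9836e+5*I)
1/G = 1/(-1876495572 - 157596*I*√10)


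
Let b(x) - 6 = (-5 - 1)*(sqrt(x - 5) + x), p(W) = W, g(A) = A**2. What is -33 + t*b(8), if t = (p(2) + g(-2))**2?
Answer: -1545 - 216*sqrt(3) ≈ -1919.1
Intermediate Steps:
b(x) = 6 - 6*x - 6*sqrt(-5 + x) (b(x) = 6 + (-5 - 1)*(sqrt(x - 5) + x) = 6 - 6*(sqrt(-5 + x) + x) = 6 - 6*(x + sqrt(-5 + x)) = 6 + (-6*x - 6*sqrt(-5 + x)) = 6 - 6*x - 6*sqrt(-5 + x))
t = 36 (t = (2 + (-2)**2)**2 = (2 + 4)**2 = 6**2 = 36)
-33 + t*b(8) = -33 + 36*(6 - 6*8 - 6*sqrt(-5 + 8)) = -33 + 36*(6 - 48 - 6*sqrt(3)) = -33 + 36*(-42 - 6*sqrt(3)) = -33 + (-1512 - 216*sqrt(3)) = -1545 - 216*sqrt(3)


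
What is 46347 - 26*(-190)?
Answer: 51287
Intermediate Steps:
46347 - 26*(-190) = 46347 - 1*(-4940) = 46347 + 4940 = 51287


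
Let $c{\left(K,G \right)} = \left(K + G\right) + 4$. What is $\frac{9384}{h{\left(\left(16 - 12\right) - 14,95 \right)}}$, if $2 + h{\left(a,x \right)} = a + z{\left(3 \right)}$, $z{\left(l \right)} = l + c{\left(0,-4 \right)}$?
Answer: $- \frac{3128}{3} \approx -1042.7$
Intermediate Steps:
$c{\left(K,G \right)} = 4 + G + K$ ($c{\left(K,G \right)} = \left(G + K\right) + 4 = 4 + G + K$)
$z{\left(l \right)} = l$ ($z{\left(l \right)} = l + \left(4 - 4 + 0\right) = l + 0 = l$)
$h{\left(a,x \right)} = 1 + a$ ($h{\left(a,x \right)} = -2 + \left(a + 3\right) = -2 + \left(3 + a\right) = 1 + a$)
$\frac{9384}{h{\left(\left(16 - 12\right) - 14,95 \right)}} = \frac{9384}{1 + \left(\left(16 - 12\right) - 14\right)} = \frac{9384}{1 + \left(4 - 14\right)} = \frac{9384}{1 - 10} = \frac{9384}{-9} = 9384 \left(- \frac{1}{9}\right) = - \frac{3128}{3}$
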